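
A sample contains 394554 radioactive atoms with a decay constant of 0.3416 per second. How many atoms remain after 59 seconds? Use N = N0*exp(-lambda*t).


N = N0 * exp(-lambda * t)
N = 394554 * exp(-0.3416 * 59)
N = 6.9689e-04

6.9689e-04


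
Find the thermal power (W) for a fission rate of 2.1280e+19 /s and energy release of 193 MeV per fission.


P = fission_rate * E_MeV * 1.602e-13
P = 2.1280e+19 * 193 * 1.602e-13
P = 6.5795e+08 W

6.5795e+08


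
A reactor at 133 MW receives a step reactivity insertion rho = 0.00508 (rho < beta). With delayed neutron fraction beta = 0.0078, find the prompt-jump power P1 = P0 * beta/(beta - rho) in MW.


P1/P0 = beta / (beta - rho)
P1/P0 = 0.0078 / (0.0078 - 0.00508) = 2.867647
P1 = 133 * 2.867647 = 381.40 MW

381.40


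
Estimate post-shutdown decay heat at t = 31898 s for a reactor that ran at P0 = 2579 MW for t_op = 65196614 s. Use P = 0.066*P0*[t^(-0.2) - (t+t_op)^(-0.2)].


P/P0 = 0.066 * [t^(-0.2) - (t + t_op)^(-0.2)]
P/P0 = 0.066 * [31898^(-0.2) - (31898 + 65196614)^(-0.2)]
P/P0 = 0.066 * [0.1256745 - 0.02735977] = 0.006488772
P = 2579 * 0.006488772 = 16.735 MW

16.735


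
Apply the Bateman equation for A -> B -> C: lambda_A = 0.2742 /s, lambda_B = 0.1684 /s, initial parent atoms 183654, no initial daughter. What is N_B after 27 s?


N_B(t) = lambda_A * N_A0 / (lambda_B - lambda_A) * [exp(-lambda_A*t) - exp(-lambda_B*t)]
exp(-0.2742*27) = 6.091780e-04; exp(-0.1684*27) = 0.01060107
N_B = 0.2742 * 183654 / (0.1684 - 0.2742) * (6.091780e-04 - 0.01060107)
N_B = 4755.9

4755.9


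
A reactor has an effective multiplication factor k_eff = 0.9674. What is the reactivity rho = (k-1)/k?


rho = (k_eff - 1) / k_eff
rho = (0.9674 - 1) / 0.9674
rho = -0.033699

-0.033699


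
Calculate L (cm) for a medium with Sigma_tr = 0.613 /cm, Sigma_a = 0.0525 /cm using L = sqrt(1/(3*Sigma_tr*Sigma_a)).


D = 1 / (3 * Sigma_tr) = 1 / (3 * 0.613) = 0.5437738 cm
L = sqrt(D / Sigma_a)
L = sqrt(0.5437738 / 0.0525)
L = 3.2183 cm

3.2183


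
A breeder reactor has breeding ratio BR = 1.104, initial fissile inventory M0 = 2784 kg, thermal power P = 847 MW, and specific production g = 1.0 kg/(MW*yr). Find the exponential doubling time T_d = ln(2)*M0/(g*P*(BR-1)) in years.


Breeding gain G = BR - 1 = 1.104 - 1 = 0.104
Fissile production rate = g * P * G = 1.0 * 847 * 0.104 = 88.088 kg/yr
T_d = ln(2) * M0 / (g * P * G)
T_d = ln(2) * 2784 / 88.088 = 21.907 yr

21.907


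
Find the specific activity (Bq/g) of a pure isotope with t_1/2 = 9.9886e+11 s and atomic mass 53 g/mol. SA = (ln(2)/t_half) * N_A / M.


lambda = ln(2) / t_half = ln(2) / 9.9886e+11 = 6.939383e-13 /s
SA = lambda * N_A / M
SA = 6.939383e-13 * 6.022e23 / 53
SA = 7.8847e+09 Bq/g

7.8847e+09


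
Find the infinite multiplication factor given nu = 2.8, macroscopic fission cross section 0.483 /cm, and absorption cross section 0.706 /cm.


k_inf = nu * Sigma_f / Sigma_a
k_inf = 2.8 * 0.483 / 0.706
k_inf = 1.9156

1.9156


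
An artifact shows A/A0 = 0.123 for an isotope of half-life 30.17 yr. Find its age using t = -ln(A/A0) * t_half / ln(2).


lambda = ln(2) / t_half = ln(2) / 30.17 = 0.02297472 /yr
t = -ln(A/A0) / lambda
t = -ln(0.123) / 0.02297472
t = 91.212 yr

91.212


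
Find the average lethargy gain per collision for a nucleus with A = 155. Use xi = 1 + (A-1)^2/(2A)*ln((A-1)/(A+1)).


xi = 1 + (A-1)^2/(2A) * ln((A-1)/(A+1))
xi = 1 + (155-1)^2/(2*155) * ln((155-1)/(155 +1))
xi = 0.012848

0.012848


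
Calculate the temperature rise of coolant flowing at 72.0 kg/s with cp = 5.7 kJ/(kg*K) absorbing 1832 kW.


dT = Q / (m_dot * cp)
dT = 1832 / (72.0 * 5.7)
dT = 4.4639 C

4.4639


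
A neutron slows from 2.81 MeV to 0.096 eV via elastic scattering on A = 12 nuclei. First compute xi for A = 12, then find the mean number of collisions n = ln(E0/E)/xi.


xi = 1 + (A-1)^2/(2A)*ln((A-1)/(A+1)) = 0.1577690 (for A = 12)
n = ln(E0/E) / xi
n = ln(2.81e6 / 0.096) / 0.1577690
n = ln(2.927083e+07) / 0.1577690 = 108.97

108.97


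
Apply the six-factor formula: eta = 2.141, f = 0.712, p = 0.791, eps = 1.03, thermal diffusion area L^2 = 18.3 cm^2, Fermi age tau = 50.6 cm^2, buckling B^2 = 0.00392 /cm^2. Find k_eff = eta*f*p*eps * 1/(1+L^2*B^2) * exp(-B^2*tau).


k_inf = eta*f*p*eps = 2.141*0.712*0.791*1.03 = 1.241968
P_TNL = 1/(1 + L^2*B^2) = 1/(1 + 18.3*0.00392) = 0.9330656
P_FNL = exp(-B^2*tau) = exp(-0.00392*50.6) = 0.8200811
k_eff = k_inf * P_TNL * P_FNL = 1.241968 * 0.9330656 * 0.8200811
k_eff = 0.95034

0.95034


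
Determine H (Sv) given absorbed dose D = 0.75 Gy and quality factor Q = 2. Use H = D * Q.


H = D * Q
H = 0.75 * 2
H = 1.5000 Sv

1.5000


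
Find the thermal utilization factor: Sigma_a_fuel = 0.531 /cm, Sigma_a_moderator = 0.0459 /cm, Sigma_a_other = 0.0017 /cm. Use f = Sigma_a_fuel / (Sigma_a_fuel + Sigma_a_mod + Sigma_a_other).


f = Sigma_a_fuel / (Sigma_a_fuel + Sigma_a_mod + Sigma_a_other)
f = 0.531 / (0.531 + 0.0459 + 0.0017)
f = 0.91773

0.91773


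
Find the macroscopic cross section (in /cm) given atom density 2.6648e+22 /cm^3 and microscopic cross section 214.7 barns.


Sigma = N * sigma_barns * 1e-24
Sigma = 2.6648e+22 * 214.7 * 1e-24
Sigma = 5.7213 /cm

5.7213


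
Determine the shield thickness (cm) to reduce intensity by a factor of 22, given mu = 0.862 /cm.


x = ln(factor) / mu
x = ln(22) / 0.862
x = 3.5859 cm

3.5859


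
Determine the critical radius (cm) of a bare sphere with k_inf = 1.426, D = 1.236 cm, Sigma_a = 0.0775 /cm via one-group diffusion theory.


L^2 = D / Sigma_a = 1.236 / 0.0775 = 15.94839 cm^2
B_m^2 = (k_inf - 1) / L^2 = (1.426 - 1) / 15.94839 = 0.02671116 /cm^2
For a bare sphere: B_g = pi/R, so R_c = pi / sqrt(B_m^2)
R_c = pi / sqrt(0.02671116) = 19.222 cm

19.222


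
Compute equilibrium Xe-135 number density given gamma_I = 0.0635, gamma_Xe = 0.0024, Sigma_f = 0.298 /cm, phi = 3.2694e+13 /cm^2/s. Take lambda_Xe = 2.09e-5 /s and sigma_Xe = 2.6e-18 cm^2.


Xe_eq = (gamma_I + gamma_Xe) * Sigma_f * phi / (lambda_Xe + sigma_Xe * phi)
Numerator = (0.0635 + 0.0024) * 0.298 * 3.2694e+13 = 6.420513e+11
Denominator = 2.09e-5 + 2.6e-18 * 3.2694e+13 = 1.059044e-04
Xe_eq = 6.420513e+11 / 1.059044e-04 = 6.0626e+15 /cm^3

6.0626e+15


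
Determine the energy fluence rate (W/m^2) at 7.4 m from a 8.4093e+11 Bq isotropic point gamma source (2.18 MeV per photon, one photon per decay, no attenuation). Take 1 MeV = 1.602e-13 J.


psi = A * E * 1.602e-13 / (4*pi*r^2)
psi = 8.4093e+11 * 2.18 * 1.602e-13 / (4*pi*7.4^2)
psi = 4.2678e-04 W/m^2

4.2678e-04


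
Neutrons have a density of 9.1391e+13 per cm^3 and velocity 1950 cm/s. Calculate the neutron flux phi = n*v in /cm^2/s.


phi = n * v
phi = 9.1391e+13 * 1950
phi = 1.7821e+17 /cm^2/s

1.7821e+17


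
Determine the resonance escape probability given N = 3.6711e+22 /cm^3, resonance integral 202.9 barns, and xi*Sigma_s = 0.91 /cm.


p = exp(-N * I * 1e-24 / (xi*Sigma_s))
p = exp(-3.6711e+22 * 202.9 * 1e-24 / 0.91)
p = 2.7871e-04

2.7871e-04


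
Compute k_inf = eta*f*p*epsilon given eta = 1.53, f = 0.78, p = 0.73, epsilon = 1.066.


k_inf = eta * f * p * epsilon
k_inf = 1.53 * 0.78 * 0.73 * 1.066
k_inf = 0.92868

0.92868


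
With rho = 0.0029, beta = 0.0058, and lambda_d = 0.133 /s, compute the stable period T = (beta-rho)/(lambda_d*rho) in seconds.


T = (beta - rho) / (lambda_d * rho)
T = (0.0058 - 0.0029) / (0.133 * 0.0029)
T = 7.5188 s

7.5188


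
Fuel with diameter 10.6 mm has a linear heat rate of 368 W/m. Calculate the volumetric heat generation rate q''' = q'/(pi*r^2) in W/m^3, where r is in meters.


r = D / 2 / 1000 = 10.6 / 2 / 1000 = 0.0053 m
q''' = q' / (pi * r^2)
q''' = 368 / (pi * 0.0053^2)
q''' = 4.1701e+06 W/m^3

4.1701e+06


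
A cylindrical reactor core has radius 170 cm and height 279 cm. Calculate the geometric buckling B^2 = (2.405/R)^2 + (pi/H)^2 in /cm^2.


B^2 = (2.405/R)^2 + (pi/H)^2
B^2 = (2.405/170)^2 + (pi/279)^2
B^2 = 3.2693e-04 /cm^2

3.2693e-04


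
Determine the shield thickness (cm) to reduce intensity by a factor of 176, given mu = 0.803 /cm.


x = ln(factor) / mu
x = ln(176) / 0.803
x = 6.4390 cm

6.4390


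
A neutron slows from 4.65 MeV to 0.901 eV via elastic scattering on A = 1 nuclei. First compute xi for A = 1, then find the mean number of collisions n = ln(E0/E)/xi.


xi = 1 + (A-1)^2/(2A)*ln((A-1)/(A+1)) = 1 (for A = 1)
n = ln(E0/E) / xi
n = ln(4.65e6 / 0.901) / 1
n = ln(5.160932e+06) / 1 = 15.457

15.457


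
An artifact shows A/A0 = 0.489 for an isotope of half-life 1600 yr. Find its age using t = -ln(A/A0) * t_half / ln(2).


lambda = ln(2) / t_half = ln(2) / 1600 = 4.332170e-04 /yr
t = -ln(A/A0) / lambda
t = -ln(0.489) / 4.332170e-04
t = 1651.3 yr

1651.3


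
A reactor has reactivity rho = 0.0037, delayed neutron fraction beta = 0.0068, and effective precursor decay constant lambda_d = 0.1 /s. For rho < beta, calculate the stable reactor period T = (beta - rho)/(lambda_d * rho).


T = (beta - rho) / (lambda_d * rho)
T = (0.0068 - 0.0037) / (0.1 * 0.0037)
T = 8.3784 s

8.3784


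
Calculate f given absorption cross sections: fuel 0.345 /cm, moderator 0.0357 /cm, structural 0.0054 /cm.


f = Sigma_a_fuel / (Sigma_a_fuel + Sigma_a_mod + Sigma_a_other)
f = 0.345 / (0.345 + 0.0357 + 0.0054)
f = 0.89355

0.89355


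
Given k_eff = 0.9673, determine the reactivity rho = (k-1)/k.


rho = (k_eff - 1) / k_eff
rho = (0.9673 - 1) / 0.9673
rho = -0.033805

-0.033805


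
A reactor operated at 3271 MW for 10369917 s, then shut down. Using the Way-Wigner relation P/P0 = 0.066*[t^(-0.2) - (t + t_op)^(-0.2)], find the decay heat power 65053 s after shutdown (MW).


P/P0 = 0.066 * [t^(-0.2) - (t + t_op)^(-0.2)]
P/P0 = 0.066 * [65053^(-0.2) - (65053 + 10369917)^(-0.2)]
P/P0 = 0.066 * [0.1089799 - 0.03947315] = 0.004587446
P = 3271 * 0.004587446 = 15.006 MW

15.006


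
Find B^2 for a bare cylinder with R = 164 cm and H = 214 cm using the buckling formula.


B^2 = (2.405/R)^2 + (pi/H)^2
B^2 = (2.405/164)^2 + (pi/214)^2
B^2 = 4.3056e-04 /cm^2

4.3056e-04


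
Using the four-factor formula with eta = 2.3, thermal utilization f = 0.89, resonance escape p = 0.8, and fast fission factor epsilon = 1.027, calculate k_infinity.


k_inf = eta * f * p * epsilon
k_inf = 2.3 * 0.89 * 0.8 * 1.027
k_inf = 1.6818

1.6818


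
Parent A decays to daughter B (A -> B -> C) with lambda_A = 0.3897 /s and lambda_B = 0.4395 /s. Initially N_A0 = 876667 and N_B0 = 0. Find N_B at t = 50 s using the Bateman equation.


N_B(t) = lambda_A * N_A0 / (lambda_B - lambda_A) * [exp(-lambda_A*t) - exp(-lambda_B*t)]
exp(-0.3897*50) = 3.449626e-09; exp(-0.4395*50) = 2.860084e-10
N_B = 0.3897 * 876667 / (0.4395 - 0.3897) * (3.449626e-09 - 2.860084e-10)
N_B = 0.021703

0.021703


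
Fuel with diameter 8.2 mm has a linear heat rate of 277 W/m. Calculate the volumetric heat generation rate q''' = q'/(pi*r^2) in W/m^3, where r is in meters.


r = D / 2 / 1000 = 8.2 / 2 / 1000 = 0.0041 m
q''' = q' / (pi * r^2)
q''' = 277 / (pi * 0.0041^2)
q''' = 5.2452e+06 W/m^3

5.2452e+06


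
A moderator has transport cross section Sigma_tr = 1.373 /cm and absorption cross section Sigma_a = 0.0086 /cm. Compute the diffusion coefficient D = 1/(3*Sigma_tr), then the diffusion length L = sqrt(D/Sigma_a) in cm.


D = 1 / (3 * Sigma_tr) = 1 / (3 * 1.373) = 0.2427774 cm
L = sqrt(D / Sigma_a)
L = sqrt(0.2427774 / 0.0086)
L = 5.3132 cm

5.3132


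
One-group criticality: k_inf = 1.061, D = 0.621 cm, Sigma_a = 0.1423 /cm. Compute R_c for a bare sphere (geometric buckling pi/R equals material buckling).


L^2 = D / Sigma_a = 0.621 / 0.1423 = 4.364020 cm^2
B_m^2 = (k_inf - 1) / L^2 = (1.061 - 1) / 4.364020 = 0.01397794 /cm^2
For a bare sphere: B_g = pi/R, so R_c = pi / sqrt(B_m^2)
R_c = pi / sqrt(0.01397794) = 26.572 cm

26.572


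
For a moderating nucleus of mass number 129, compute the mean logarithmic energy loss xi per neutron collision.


xi = 1 + (A-1)^2/(2A) * ln((A-1)/(A+1))
xi = 1 + (129-1)^2/(2*129) * ln((129-1)/(129 +1))
xi = 0.015424

0.015424


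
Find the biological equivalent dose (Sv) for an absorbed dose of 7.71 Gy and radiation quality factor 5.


H = D * Q
H = 7.71 * 5
H = 38.550 Sv

38.550


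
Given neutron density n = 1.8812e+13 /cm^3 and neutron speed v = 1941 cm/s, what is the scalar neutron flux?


phi = n * v
phi = 1.8812e+13 * 1941
phi = 3.6514e+16 /cm^2/s

3.6514e+16


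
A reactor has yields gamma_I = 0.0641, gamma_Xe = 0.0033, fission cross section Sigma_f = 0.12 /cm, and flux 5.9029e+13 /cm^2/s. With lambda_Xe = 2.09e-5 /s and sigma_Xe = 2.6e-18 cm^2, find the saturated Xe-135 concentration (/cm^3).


Xe_eq = (gamma_I + gamma_Xe) * Sigma_f * phi / (lambda_Xe + sigma_Xe * phi)
Numerator = (0.0641 + 0.0033) * 0.12 * 5.9029e+13 = 4.774266e+11
Denominator = 2.09e-5 + 2.6e-18 * 5.9029e+13 = 1.743754e-04
Xe_eq = 4.774266e+11 / 1.743754e-04 = 2.7379e+15 /cm^3

2.7379e+15


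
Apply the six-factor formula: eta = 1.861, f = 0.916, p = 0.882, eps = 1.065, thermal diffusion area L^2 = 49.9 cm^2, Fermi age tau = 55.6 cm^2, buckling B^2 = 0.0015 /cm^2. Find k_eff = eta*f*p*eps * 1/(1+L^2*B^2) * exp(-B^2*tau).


k_inf = eta*f*p*eps = 1.861*0.916*0.882*1.065 = 1.601253
P_TNL = 1/(1 + L^2*B^2) = 1/(1 + 49.9*0.0015) = 0.9303624
P_FNL = exp(-B^2*tau) = exp(-0.0015*55.6) = 0.9199831
k_eff = k_inf * P_TNL * P_FNL = 1.601253 * 0.9303624 * 0.9199831
k_eff = 1.3705

1.3705


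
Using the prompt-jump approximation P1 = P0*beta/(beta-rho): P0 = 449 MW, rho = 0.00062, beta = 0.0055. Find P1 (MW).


P1/P0 = beta / (beta - rho)
P1/P0 = 0.0055 / (0.0055 - 0.00062) = 1.127049
P1 = 449 * 1.127049 = 506.05 MW

506.05


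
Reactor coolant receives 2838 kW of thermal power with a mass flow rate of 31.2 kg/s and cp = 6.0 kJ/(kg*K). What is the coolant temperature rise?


dT = Q / (m_dot * cp)
dT = 2838 / (31.2 * 6.0)
dT = 15.160 C

15.160


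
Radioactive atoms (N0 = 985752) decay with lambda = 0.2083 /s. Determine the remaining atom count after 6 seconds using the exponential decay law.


N = N0 * exp(-lambda * t)
N = 985752 * exp(-0.2083 * 6)
N = 282479

282479


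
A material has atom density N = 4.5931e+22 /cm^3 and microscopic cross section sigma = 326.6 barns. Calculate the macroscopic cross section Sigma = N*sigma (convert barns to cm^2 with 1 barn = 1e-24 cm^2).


Sigma = N * sigma_barns * 1e-24
Sigma = 4.5931e+22 * 326.6 * 1e-24
Sigma = 15.001 /cm

15.001


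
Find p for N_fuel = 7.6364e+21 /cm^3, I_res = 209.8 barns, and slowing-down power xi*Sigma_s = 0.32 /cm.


p = exp(-N * I * 1e-24 / (xi*Sigma_s))
p = exp(-7.6364e+21 * 209.8 * 1e-24 / 0.32)
p = 0.0066935

0.0066935


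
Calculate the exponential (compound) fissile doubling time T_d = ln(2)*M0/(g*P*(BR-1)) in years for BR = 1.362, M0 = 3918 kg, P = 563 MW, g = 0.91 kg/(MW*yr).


Breeding gain G = BR - 1 = 1.362 - 1 = 0.362
Fissile production rate = g * P * G = 0.91 * 563 * 0.362 = 185.46346 kg/yr
T_d = ln(2) * M0 / (g * P * G)
T_d = ln(2) * 3918 / 185.46346 = 14.643 yr

14.643


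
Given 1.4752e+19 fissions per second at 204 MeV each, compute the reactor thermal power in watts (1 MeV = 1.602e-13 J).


P = fission_rate * E_MeV * 1.602e-13
P = 1.4752e+19 * 204 * 1.602e-13
P = 4.8211e+08 W

4.8211e+08


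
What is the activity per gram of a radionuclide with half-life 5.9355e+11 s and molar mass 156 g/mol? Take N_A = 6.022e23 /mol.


lambda = ln(2) / t_half = ln(2) / 5.9355e+11 = 1.167799e-12 /s
SA = lambda * N_A / M
SA = 1.167799e-12 * 6.022e23 / 156
SA = 4.5080e+09 Bq/g

4.5080e+09


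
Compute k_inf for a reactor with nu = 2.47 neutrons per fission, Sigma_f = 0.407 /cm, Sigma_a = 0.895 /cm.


k_inf = nu * Sigma_f / Sigma_a
k_inf = 2.47 * 0.407 / 0.895
k_inf = 1.1232

1.1232


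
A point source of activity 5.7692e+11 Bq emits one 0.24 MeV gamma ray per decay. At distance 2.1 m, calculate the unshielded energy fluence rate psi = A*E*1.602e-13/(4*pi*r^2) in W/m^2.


psi = A * E * 1.602e-13 / (4*pi*r^2)
psi = 5.7692e+11 * 0.24 * 1.602e-13 / (4*pi*2.1^2)
psi = 4.0026e-04 W/m^2

4.0026e-04


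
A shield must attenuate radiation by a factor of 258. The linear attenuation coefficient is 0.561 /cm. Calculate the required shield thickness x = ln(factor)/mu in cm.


x = ln(factor) / mu
x = ln(258) / 0.561
x = 9.8983 cm

9.8983


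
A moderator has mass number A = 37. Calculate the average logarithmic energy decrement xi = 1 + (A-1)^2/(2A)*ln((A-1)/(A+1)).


xi = 1 + (A-1)^2/(2A) * ln((A-1)/(A+1))
xi = 1 + (37-1)^2/(2*37) * ln((37-1)/(37 +1))
xi = 0.053093

0.053093


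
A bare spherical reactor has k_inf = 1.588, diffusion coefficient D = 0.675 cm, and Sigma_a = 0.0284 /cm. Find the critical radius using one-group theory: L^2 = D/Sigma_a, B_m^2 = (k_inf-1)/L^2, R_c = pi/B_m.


L^2 = D / Sigma_a = 0.675 / 0.0284 = 23.76761 cm^2
B_m^2 = (k_inf - 1) / L^2 = (1.588 - 1) / 23.76761 = 0.02473955 /cm^2
For a bare sphere: B_g = pi/R, so R_c = pi / sqrt(B_m^2)
R_c = pi / sqrt(0.02473955) = 19.973 cm

19.973


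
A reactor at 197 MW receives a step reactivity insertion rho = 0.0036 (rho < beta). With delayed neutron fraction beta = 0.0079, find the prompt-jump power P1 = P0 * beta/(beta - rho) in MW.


P1/P0 = beta / (beta - rho)
P1/P0 = 0.0079 / (0.0079 - 0.0036) = 1.837209
P1 = 197 * 1.837209 = 361.93 MW

361.93


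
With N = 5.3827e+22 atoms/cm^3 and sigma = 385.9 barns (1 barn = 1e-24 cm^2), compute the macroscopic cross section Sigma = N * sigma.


Sigma = N * sigma_barns * 1e-24
Sigma = 5.3827e+22 * 385.9 * 1e-24
Sigma = 20.772 /cm

20.772


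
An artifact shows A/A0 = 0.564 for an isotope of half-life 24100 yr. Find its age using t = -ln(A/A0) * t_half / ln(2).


lambda = ln(2) / t_half = ln(2) / 24100 = 2.876129e-05 /yr
t = -ln(A/A0) / lambda
t = -ln(0.564) / 2.876129e-05
t = 19912 yr

19912


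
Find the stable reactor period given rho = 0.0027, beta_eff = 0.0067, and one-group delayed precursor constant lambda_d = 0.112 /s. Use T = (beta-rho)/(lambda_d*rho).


T = (beta - rho) / (lambda_d * rho)
T = (0.0067 - 0.0027) / (0.112 * 0.0027)
T = 13.228 s

13.228


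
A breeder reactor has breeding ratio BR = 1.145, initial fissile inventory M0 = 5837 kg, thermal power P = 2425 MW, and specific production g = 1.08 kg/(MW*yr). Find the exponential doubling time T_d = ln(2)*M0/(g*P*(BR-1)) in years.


Breeding gain G = BR - 1 = 1.145 - 1 = 0.145
Fissile production rate = g * P * G = 1.08 * 2425 * 0.145 = 379.755 kg/yr
T_d = ln(2) * M0 / (g * P * G)
T_d = ln(2) * 5837 / 379.755 = 10.654 yr

10.654


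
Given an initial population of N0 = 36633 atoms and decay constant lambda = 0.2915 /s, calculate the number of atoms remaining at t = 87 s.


N = N0 * exp(-lambda * t)
N = 36633 * exp(-0.2915 * 87)
N = 3.5477e-07

3.5477e-07


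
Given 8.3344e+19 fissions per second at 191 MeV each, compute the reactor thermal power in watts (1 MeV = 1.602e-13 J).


P = fission_rate * E_MeV * 1.602e-13
P = 8.3344e+19 * 191 * 1.602e-13
P = 2.5502e+09 W

2.5502e+09


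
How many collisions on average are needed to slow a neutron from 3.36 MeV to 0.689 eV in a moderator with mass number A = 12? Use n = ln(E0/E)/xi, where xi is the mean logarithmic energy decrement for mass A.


xi = 1 + (A-1)^2/(2A)*ln((A-1)/(A+1)) = 0.1577690 (for A = 12)
n = ln(E0/E) / xi
n = ln(3.36e6 / 0.689) / 0.1577690
n = ln(4.876633e+06) / 0.1577690 = 97.611

97.611


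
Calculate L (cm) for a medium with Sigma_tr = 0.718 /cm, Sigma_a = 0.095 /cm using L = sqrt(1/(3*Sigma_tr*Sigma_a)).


D = 1 / (3 * Sigma_tr) = 1 / (3 * 0.718) = 0.4642526 cm
L = sqrt(D / Sigma_a)
L = sqrt(0.4642526 / 0.095)
L = 2.2106 cm

2.2106


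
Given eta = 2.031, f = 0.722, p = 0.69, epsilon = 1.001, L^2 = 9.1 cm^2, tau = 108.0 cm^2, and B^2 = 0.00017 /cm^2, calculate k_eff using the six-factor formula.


k_inf = eta*f*p*eps = 2.031*0.722*0.69*1.001 = 1.012815
P_TNL = 1/(1 + L^2*B^2) = 1/(1 + 9.1*0.00017) = 0.9984554
P_FNL = exp(-B^2*tau) = exp(-0.00017*108.0) = 0.9818075
k_eff = k_inf * P_TNL * P_FNL = 1.012815 * 0.9984554 * 0.9818075
k_eff = 0.99285

0.99285


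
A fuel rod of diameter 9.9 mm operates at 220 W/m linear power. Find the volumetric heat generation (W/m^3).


r = D / 2 / 1000 = 9.9 / 2 / 1000 = 0.00495 m
q''' = q' / (pi * r^2)
q''' = 220 / (pi * 0.00495^2)
q''' = 2.8580e+06 W/m^3

2.8580e+06


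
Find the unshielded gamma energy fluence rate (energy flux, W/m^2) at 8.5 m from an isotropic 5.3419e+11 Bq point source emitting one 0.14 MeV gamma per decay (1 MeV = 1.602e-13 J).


psi = A * E * 1.602e-13 / (4*pi*r^2)
psi = 5.3419e+11 * 0.14 * 1.602e-13 / (4*pi*8.5^2)
psi = 1.3196e-05 W/m^2

1.3196e-05


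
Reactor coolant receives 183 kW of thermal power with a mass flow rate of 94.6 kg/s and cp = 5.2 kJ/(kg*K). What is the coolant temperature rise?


dT = Q / (m_dot * cp)
dT = 183 / (94.6 * 5.2)
dT = 0.37201 C

0.37201


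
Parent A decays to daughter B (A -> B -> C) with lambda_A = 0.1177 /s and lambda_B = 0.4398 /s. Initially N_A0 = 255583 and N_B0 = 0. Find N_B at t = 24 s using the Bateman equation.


N_B(t) = lambda_A * N_A0 / (lambda_B - lambda_A) * [exp(-lambda_A*t) - exp(-lambda_B*t)]
exp(-0.1177*24) = 0.05932052; exp(-0.4398*24) = 2.605763e-05
N_B = 0.1177 * 255583 / (0.4398 - 0.1177) * (0.05932052 - 2.605763e-05)
N_B = 5537.7

5537.7


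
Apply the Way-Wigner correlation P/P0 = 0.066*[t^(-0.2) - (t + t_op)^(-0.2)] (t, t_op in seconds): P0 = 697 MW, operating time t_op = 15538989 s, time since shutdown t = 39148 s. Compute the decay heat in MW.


P/P0 = 0.066 * [t^(-0.2) - (t + t_op)^(-0.2)]
P/P0 = 0.066 * [39148^(-0.2) - (39148 + 15538989)^(-0.2)]
P/P0 = 0.066 * [0.1206308 - 0.03643316] = 0.005557044
P = 697 * 0.005557044 = 3.8733 MW

3.8733


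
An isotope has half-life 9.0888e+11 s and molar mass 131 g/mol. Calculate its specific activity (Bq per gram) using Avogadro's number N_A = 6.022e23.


lambda = ln(2) / t_half = ln(2) / 9.0888e+11 = 7.626388e-13 /s
SA = lambda * N_A / M
SA = 7.626388e-13 * 6.022e23 / 131
SA = 3.5058e+09 Bq/g

3.5058e+09


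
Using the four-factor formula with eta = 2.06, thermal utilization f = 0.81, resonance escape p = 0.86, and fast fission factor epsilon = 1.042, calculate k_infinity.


k_inf = eta * f * p * epsilon
k_inf = 2.06 * 0.81 * 0.86 * 1.042
k_inf = 1.4953

1.4953


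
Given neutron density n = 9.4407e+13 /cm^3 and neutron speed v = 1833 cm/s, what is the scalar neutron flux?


phi = n * v
phi = 9.4407e+13 * 1833
phi = 1.7305e+17 /cm^2/s

1.7305e+17


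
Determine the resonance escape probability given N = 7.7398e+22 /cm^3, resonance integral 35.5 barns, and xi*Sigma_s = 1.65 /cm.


p = exp(-N * I * 1e-24 / (xi*Sigma_s))
p = exp(-7.7398e+22 * 35.5 * 1e-24 / 1.65)
p = 0.18915

0.18915


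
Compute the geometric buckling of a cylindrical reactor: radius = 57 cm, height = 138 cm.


B^2 = (2.405/R)^2 + (pi/H)^2
B^2 = (2.405/57)^2 + (pi/138)^2
B^2 = 0.0022985 /cm^2

0.0022985


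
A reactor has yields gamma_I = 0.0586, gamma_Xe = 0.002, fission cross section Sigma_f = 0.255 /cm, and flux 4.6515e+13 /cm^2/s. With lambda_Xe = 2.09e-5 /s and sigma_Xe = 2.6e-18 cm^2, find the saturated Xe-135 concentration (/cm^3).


Xe_eq = (gamma_I + gamma_Xe) * Sigma_f * phi / (lambda_Xe + sigma_Xe * phi)
Numerator = (0.0586 + 0.002) * 0.255 * 4.6515e+13 = 7.187963e+11
Denominator = 2.09e-5 + 2.6e-18 * 4.6515e+13 = 1.418390e-04
Xe_eq = 7.187963e+11 / 1.418390e-04 = 5.0677e+15 /cm^3

5.0677e+15


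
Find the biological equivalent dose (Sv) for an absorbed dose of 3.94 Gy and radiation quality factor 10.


H = D * Q
H = 3.94 * 10
H = 39.400 Sv

39.400


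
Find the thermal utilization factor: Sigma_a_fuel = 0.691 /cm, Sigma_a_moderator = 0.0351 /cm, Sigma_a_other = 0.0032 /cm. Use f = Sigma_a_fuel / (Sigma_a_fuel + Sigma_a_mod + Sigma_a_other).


f = Sigma_a_fuel / (Sigma_a_fuel + Sigma_a_mod + Sigma_a_other)
f = 0.691 / (0.691 + 0.0351 + 0.0032)
f = 0.94748

0.94748


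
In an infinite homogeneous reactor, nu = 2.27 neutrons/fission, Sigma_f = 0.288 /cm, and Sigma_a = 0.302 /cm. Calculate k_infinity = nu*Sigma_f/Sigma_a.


k_inf = nu * Sigma_f / Sigma_a
k_inf = 2.27 * 0.288 / 0.302
k_inf = 2.1648

2.1648


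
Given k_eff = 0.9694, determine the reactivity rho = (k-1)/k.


rho = (k_eff - 1) / k_eff
rho = (0.9694 - 1) / 0.9694
rho = -0.031566

-0.031566


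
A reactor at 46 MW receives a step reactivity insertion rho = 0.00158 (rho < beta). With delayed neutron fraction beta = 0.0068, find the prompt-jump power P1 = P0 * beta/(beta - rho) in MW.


P1/P0 = beta / (beta - rho)
P1/P0 = 0.0068 / (0.0068 - 0.00158) = 1.302682
P1 = 46 * 1.302682 = 59.923 MW

59.923


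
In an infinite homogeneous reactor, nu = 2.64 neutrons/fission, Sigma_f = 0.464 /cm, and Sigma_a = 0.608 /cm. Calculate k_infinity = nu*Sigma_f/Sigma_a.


k_inf = nu * Sigma_f / Sigma_a
k_inf = 2.64 * 0.464 / 0.608
k_inf = 2.0147

2.0147


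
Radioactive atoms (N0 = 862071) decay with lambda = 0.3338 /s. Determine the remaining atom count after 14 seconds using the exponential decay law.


N = N0 * exp(-lambda * t)
N = 862071 * exp(-0.3338 * 14)
N = 8053.7

8053.7


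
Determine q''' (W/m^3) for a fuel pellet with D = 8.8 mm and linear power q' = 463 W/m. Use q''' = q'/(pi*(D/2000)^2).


r = D / 2 / 1000 = 8.8 / 2 / 1000 = 0.0044 m
q''' = q' / (pi * r^2)
q''' = 463 / (pi * 0.0044^2)
q''' = 7.6125e+06 W/m^3

7.6125e+06


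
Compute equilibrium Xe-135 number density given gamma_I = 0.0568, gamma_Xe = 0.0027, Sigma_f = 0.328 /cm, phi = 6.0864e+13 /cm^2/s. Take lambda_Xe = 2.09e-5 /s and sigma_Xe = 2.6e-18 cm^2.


Xe_eq = (gamma_I + gamma_Xe) * Sigma_f * phi / (lambda_Xe + sigma_Xe * phi)
Numerator = (0.0568 + 0.0027) * 0.328 * 6.0864e+13 = 1.187822e+12
Denominator = 2.09e-5 + 2.6e-18 * 6.0864e+13 = 1.791464e-04
Xe_eq = 1.187822e+12 / 1.791464e-04 = 6.6305e+15 /cm^3

6.6305e+15


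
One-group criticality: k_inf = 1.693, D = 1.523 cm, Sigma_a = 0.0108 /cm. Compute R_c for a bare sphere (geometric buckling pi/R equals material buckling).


L^2 = D / Sigma_a = 1.523 / 0.0108 = 141.0185 cm^2
B_m^2 = (k_inf - 1) / L^2 = (1.693 - 1) / 141.0185 = 0.004914249 /cm^2
For a bare sphere: B_g = pi/R, so R_c = pi / sqrt(B_m^2)
R_c = pi / sqrt(0.004914249) = 44.815 cm

44.815


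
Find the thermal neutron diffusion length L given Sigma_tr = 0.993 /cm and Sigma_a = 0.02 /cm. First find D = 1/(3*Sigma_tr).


D = 1 / (3 * Sigma_tr) = 1 / (3 * 0.993) = 0.3356831 cm
L = sqrt(D / Sigma_a)
L = sqrt(0.3356831 / 0.02)
L = 4.0968 cm

4.0968


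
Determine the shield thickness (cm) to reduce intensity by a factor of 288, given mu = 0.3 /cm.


x = ln(factor) / mu
x = ln(288) / 0.3
x = 18.877 cm

18.877


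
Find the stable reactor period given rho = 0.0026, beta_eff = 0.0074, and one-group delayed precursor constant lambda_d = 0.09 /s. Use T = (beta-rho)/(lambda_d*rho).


T = (beta - rho) / (lambda_d * rho)
T = (0.0074 - 0.0026) / (0.09 * 0.0026)
T = 20.513 s

20.513


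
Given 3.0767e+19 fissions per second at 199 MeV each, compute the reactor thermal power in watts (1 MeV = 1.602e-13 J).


P = fission_rate * E_MeV * 1.602e-13
P = 3.0767e+19 * 199 * 1.602e-13
P = 9.8085e+08 W

9.8085e+08


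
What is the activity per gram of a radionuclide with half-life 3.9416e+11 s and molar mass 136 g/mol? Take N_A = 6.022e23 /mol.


lambda = ln(2) / t_half = ln(2) / 3.9416e+11 = 1.758543e-12 /s
SA = lambda * N_A / M
SA = 1.758543e-12 * 6.022e23 / 136
SA = 7.7867e+09 Bq/g

7.7867e+09


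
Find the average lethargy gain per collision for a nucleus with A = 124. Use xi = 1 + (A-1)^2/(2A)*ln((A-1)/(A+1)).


xi = 1 + (A-1)^2/(2A) * ln((A-1)/(A+1))
xi = 1 + (124-1)^2/(2*124) * ln((124-1)/(124 +1))
xi = 0.016043

0.016043


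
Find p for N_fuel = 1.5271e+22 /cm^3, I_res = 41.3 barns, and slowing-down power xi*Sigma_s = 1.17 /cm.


p = exp(-N * I * 1e-24 / (xi*Sigma_s))
p = exp(-1.5271e+22 * 41.3 * 1e-24 / 1.17)
p = 0.58330

0.58330


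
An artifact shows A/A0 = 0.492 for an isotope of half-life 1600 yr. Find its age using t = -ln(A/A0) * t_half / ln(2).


lambda = ln(2) / t_half = ln(2) / 1600 = 4.332170e-04 /yr
t = -ln(A/A0) / lambda
t = -ln(0.492) / 4.332170e-04
t = 1637.2 yr

1637.2


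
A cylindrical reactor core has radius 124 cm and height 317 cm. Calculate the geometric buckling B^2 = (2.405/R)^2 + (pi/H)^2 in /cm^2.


B^2 = (2.405/R)^2 + (pi/H)^2
B^2 = (2.405/124)^2 + (pi/317)^2
B^2 = 4.7439e-04 /cm^2

4.7439e-04


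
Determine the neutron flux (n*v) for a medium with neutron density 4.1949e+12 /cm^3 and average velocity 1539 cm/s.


phi = n * v
phi = 4.1949e+12 * 1539
phi = 6.4560e+15 /cm^2/s

6.4560e+15


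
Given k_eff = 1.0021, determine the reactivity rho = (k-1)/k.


rho = (k_eff - 1) / k_eff
rho = (1.0021 - 1) / 1.0021
rho = 0.0020956

0.0020956


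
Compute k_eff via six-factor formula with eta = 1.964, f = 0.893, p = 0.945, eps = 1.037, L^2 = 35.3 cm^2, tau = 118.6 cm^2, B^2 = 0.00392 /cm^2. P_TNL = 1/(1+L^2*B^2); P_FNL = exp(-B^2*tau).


k_inf = eta*f*p*eps = 1.964*0.893*0.945*1.037 = 1.718714
P_TNL = 1/(1 + L^2*B^2) = 1/(1 + 35.3*0.00392) = 0.8784444
P_FNL = exp(-B^2*tau) = exp(-0.00392*118.6) = 0.6281904
k_eff = k_inf * P_TNL * P_FNL = 1.718714 * 0.8784444 * 0.6281904
k_eff = 0.94844

0.94844


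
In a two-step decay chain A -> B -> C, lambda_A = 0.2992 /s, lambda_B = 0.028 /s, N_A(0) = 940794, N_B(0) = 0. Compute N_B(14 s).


N_B(t) = lambda_A * N_A0 / (lambda_B - lambda_A) * [exp(-lambda_A*t) - exp(-lambda_B*t)]
exp(-0.2992*14) = 0.01516447; exp(-0.028*14) = 0.6757041
N_B = 0.2992 * 940794 / (0.028 - 0.2992) * (0.01516447 - 0.6757041)
N_B = 685591

685591


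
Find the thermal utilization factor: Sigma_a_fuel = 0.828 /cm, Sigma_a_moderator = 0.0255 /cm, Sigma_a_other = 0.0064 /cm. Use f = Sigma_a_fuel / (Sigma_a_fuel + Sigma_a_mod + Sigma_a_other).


f = Sigma_a_fuel / (Sigma_a_fuel + Sigma_a_mod + Sigma_a_other)
f = 0.828 / (0.828 + 0.0255 + 0.0064)
f = 0.96290

0.96290


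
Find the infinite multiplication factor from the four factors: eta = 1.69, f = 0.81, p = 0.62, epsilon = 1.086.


k_inf = eta * f * p * epsilon
k_inf = 1.69 * 0.81 * 0.62 * 1.086
k_inf = 0.92171

0.92171


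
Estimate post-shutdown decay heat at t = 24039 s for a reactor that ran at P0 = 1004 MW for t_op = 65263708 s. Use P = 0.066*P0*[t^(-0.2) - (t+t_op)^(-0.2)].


P/P0 = 0.066 * [t^(-0.2) - (t + t_op)^(-0.2)]
P/P0 = 0.066 * [24039^(-0.2) - (24039 + 65263708)^(-0.2)]
P/P0 = 0.066 * [0.1329893 - 0.02735481] = 0.006971876
P = 1004 * 0.006971876 = 6.9998 MW

6.9998


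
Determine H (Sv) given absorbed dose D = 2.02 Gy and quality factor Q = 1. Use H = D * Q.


H = D * Q
H = 2.02 * 1
H = 2.0200 Sv

2.0200


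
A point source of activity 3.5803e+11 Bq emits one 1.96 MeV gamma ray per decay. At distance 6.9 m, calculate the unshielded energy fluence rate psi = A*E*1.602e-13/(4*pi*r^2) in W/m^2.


psi = A * E * 1.602e-13 / (4*pi*r^2)
psi = 3.5803e+11 * 1.96 * 1.602e-13 / (4*pi*6.9^2)
psi = 1.8790e-04 W/m^2

1.8790e-04


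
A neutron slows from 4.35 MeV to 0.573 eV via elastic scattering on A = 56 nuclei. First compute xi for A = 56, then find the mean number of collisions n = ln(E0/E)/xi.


xi = 1 + (A-1)^2/(2A)*ln((A-1)/(A+1)) = 0.03529286 (for A = 56)
n = ln(E0/E) / xi
n = ln(4.35e6 / 0.573) / 0.03529286
n = ln(7.591623e+06) / 0.03529286 = 448.89

448.89


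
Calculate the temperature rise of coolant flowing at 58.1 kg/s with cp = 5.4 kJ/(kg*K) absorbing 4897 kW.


dT = Q / (m_dot * cp)
dT = 4897 / (58.1 * 5.4)
dT = 15.608 C

15.608


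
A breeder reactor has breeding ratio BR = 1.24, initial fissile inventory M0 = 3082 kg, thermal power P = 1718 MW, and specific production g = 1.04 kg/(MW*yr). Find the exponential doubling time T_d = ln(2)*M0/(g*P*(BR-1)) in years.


Breeding gain G = BR - 1 = 1.24 - 1 = 0.24
Fissile production rate = g * P * G = 1.04 * 1718 * 0.24 = 428.8128 kg/yr
T_d = ln(2) * M0 / (g * P * G)
T_d = ln(2) * 3082 / 428.8128 = 4.9818 yr

4.9818


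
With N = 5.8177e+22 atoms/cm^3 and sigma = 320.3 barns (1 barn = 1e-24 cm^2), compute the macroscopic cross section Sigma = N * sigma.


Sigma = N * sigma_barns * 1e-24
Sigma = 5.8177e+22 * 320.3 * 1e-24
Sigma = 18.634 /cm

18.634


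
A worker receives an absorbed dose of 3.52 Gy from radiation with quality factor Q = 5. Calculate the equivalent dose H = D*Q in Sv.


H = D * Q
H = 3.52 * 5
H = 17.600 Sv

17.600


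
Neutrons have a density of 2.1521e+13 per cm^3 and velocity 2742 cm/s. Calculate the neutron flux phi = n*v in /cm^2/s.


phi = n * v
phi = 2.1521e+13 * 2742
phi = 5.9011e+16 /cm^2/s

5.9011e+16


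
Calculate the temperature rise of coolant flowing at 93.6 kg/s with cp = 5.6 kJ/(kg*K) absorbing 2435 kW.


dT = Q / (m_dot * cp)
dT = 2435 / (93.6 * 5.6)
dT = 4.6455 C

4.6455


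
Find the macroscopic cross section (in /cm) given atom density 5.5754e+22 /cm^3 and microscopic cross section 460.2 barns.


Sigma = N * sigma_barns * 1e-24
Sigma = 5.5754e+22 * 460.2 * 1e-24
Sigma = 25.658 /cm

25.658


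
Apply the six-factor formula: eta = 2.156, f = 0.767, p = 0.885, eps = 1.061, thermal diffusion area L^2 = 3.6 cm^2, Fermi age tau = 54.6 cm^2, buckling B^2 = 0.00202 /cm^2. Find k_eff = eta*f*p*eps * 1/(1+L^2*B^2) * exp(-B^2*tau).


k_inf = eta*f*p*eps = 2.156*0.767*0.885*1.061 = 1.552754
P_TNL = 1/(1 + L^2*B^2) = 1/(1 + 3.6*0.00202) = 0.9927805
P_FNL = exp(-B^2*tau) = exp(-0.00202*54.6) = 0.8955726
k_eff = k_inf * P_TNL * P_FNL = 1.552754 * 0.9927805 * 0.8955726
k_eff = 1.3806

1.3806


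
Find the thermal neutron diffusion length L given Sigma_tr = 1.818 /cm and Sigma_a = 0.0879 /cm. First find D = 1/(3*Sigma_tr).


D = 1 / (3 * Sigma_tr) = 1 / (3 * 1.818) = 0.1833517 cm
L = sqrt(D / Sigma_a)
L = sqrt(0.1833517 / 0.0879)
L = 1.4443 cm

1.4443


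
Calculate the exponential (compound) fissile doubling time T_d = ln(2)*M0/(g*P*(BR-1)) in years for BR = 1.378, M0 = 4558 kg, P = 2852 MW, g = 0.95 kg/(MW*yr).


Breeding gain G = BR - 1 = 1.378 - 1 = 0.378
Fissile production rate = g * P * G = 0.95 * 2852 * 0.378 = 1024.1532 kg/yr
T_d = ln(2) * M0 / (g * P * G)
T_d = ln(2) * 4558 / 1024.1532 = 3.0849 yr

3.0849


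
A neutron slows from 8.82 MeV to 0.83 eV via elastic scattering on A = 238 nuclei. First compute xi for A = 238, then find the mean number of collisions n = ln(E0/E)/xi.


xi = 1 + (A-1)^2/(2A)*ln((A-1)/(A+1)) = 0.008379872 (for A = 238)
n = ln(E0/E) / xi
n = ln(8.82e6 / 0.83) / 0.008379872
n = ln(1.062651e+07) / 0.008379872 = 1930.7

1930.7


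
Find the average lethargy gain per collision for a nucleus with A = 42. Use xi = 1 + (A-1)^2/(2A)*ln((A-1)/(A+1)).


xi = 1 + (A-1)^2/(2A) * ln((A-1)/(A+1))
xi = 1 + (42-1)^2/(2*42) * ln((42-1)/(42 +1))
xi = 0.046872

0.046872


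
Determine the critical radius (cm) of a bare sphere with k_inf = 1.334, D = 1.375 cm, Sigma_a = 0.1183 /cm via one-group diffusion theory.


L^2 = D / Sigma_a = 1.375 / 0.1183 = 11.62299 cm^2
B_m^2 = (k_inf - 1) / L^2 = (1.334 - 1) / 11.62299 = 0.02873615 /cm^2
For a bare sphere: B_g = pi/R, so R_c = pi / sqrt(B_m^2)
R_c = pi / sqrt(0.02873615) = 18.533 cm

18.533


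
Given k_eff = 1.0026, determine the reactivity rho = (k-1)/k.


rho = (k_eff - 1) / k_eff
rho = (1.0026 - 1) / 1.0026
rho = 0.0025933

0.0025933


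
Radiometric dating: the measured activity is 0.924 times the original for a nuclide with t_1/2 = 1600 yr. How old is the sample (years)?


lambda = ln(2) / t_half = ln(2) / 1600 = 4.332170e-04 /yr
t = -ln(A/A0) / lambda
t = -ln(0.924) / 4.332170e-04
t = 182.46 yr

182.46


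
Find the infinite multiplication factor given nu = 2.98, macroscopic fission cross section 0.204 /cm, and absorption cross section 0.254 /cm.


k_inf = nu * Sigma_f / Sigma_a
k_inf = 2.98 * 0.204 / 0.254
k_inf = 2.3934

2.3934


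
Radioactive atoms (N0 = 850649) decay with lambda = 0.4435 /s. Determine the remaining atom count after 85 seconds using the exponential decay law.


N = N0 * exp(-lambda * t)
N = 850649 * exp(-0.4435 * 85)
N = 3.6136e-11

3.6136e-11


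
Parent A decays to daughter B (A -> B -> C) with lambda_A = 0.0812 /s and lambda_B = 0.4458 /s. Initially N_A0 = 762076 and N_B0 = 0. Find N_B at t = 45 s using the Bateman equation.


N_B(t) = lambda_A * N_A0 / (lambda_B - lambda_A) * [exp(-lambda_A*t) - exp(-lambda_B*t)]
exp(-0.0812*45) = 0.02588737; exp(-0.4458*45) = 1.939181e-09
N_B = 0.0812 * 762076 / (0.4458 - 0.0812) * (0.02588737 - 1.939181e-09)
N_B = 4393.7

4393.7


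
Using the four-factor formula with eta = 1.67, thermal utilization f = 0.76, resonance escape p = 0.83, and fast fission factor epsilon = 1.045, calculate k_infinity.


k_inf = eta * f * p * epsilon
k_inf = 1.67 * 0.76 * 0.83 * 1.045
k_inf = 1.1008

1.1008


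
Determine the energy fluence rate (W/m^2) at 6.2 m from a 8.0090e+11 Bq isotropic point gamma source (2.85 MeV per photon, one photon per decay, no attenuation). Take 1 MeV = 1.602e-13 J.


psi = A * E * 1.602e-13 / (4*pi*r^2)
psi = 8.0090e+11 * 2.85 * 1.602e-13 / (4*pi*6.2^2)
psi = 7.5699e-04 W/m^2

7.5699e-04


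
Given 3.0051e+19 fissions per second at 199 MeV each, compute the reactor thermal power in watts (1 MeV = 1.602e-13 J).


P = fission_rate * E_MeV * 1.602e-13
P = 3.0051e+19 * 199 * 1.602e-13
P = 9.5802e+08 W

9.5802e+08


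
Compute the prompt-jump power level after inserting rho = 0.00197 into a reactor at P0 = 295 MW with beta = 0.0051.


P1/P0 = beta / (beta - rho)
P1/P0 = 0.0051 / (0.0051 - 0.00197) = 1.629393
P1 = 295 * 1.629393 = 480.67 MW

480.67


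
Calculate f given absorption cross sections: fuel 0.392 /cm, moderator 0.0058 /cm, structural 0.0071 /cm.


f = Sigma_a_fuel / (Sigma_a_fuel + Sigma_a_mod + Sigma_a_other)
f = 0.392 / (0.392 + 0.0058 + 0.0071)
f = 0.96814

0.96814


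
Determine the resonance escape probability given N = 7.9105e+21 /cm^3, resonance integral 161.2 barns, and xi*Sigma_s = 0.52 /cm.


p = exp(-N * I * 1e-24 / (xi*Sigma_s))
p = exp(-7.9105e+21 * 161.2 * 1e-24 / 0.52)
p = 0.086099

0.086099


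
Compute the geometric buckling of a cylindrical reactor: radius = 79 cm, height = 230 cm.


B^2 = (2.405/R)^2 + (pi/H)^2
B^2 = (2.405/79)^2 + (pi/230)^2
B^2 = 0.0011133 /cm^2

0.0011133


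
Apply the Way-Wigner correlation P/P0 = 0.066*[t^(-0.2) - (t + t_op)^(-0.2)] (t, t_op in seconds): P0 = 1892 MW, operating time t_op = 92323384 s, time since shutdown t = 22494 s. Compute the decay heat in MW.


P/P0 = 0.066 * [t^(-0.2) - (t + t_op)^(-0.2)]
P/P0 = 0.066 * [22494^(-0.2) - (22494 + 92323384)^(-0.2)]
P/P0 = 0.066 * [0.1347680 - 0.02552211] = 0.007210229
P = 1892 * 0.007210229 = 13.642 MW

13.642


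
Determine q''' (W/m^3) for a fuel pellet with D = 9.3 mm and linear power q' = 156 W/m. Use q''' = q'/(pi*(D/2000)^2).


r = D / 2 / 1000 = 9.3 / 2 / 1000 = 0.00465 m
q''' = q' / (pi * r^2)
q''' = 156 / (pi * 0.00465^2)
q''' = 2.2965e+06 W/m^3

2.2965e+06


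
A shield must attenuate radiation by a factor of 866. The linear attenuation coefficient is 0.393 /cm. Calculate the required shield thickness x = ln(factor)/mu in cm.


x = ln(factor) / mu
x = ln(866) / 0.393
x = 17.211 cm

17.211


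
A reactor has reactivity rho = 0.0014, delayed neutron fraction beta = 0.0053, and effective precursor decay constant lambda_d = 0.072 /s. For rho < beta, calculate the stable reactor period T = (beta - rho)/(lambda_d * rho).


T = (beta - rho) / (lambda_d * rho)
T = (0.0053 - 0.0014) / (0.072 * 0.0014)
T = 38.690 s

38.690


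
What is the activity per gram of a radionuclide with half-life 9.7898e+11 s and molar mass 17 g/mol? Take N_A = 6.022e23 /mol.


lambda = ln(2) / t_half = ln(2) / 9.7898e+11 = 7.080300e-13 /s
SA = lambda * N_A / M
SA = 7.080300e-13 * 6.022e23 / 17
SA = 2.5081e+10 Bq/g

2.5081e+10
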